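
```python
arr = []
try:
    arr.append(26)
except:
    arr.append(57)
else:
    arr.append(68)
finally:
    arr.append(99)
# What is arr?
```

Step-by-step execution trace:
1. try: `arr.append(26)` → arr = [26]. No exception raised.
2. `except` is skipped.
3. `else` runs: `arr.append(68)` → arr = [26, 68].
4. `finally` always runs: `arr.append(99)` → arr = [26, 68, 99].
Result: [26, 68, 99]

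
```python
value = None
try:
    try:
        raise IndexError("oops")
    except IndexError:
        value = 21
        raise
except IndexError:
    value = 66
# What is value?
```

Step-by-step execution trace:
1. Inner try: `raise IndexError("oops")` raises IndexError.
2. Inner `except IndexError` matches → value = 21.
3. bare `raise` re-raises the same IndexError.
4. Outer `except IndexError` matches → value = 66.
Result: 66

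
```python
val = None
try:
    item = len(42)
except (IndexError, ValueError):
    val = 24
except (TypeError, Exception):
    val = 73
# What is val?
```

Step-by-step execution trace:
1. `item = len(42)` raises TypeError.
2. `except (IndexError, ValueError)` does not match TypeError; skipped.
3. `except (TypeError, Exception)` matches (TypeError is in the tuple) → val = 73.
Result: 73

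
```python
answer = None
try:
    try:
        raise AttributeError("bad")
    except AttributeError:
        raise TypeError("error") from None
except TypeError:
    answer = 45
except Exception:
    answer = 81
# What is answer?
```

Step-by-step execution trace:
1. Inner try raises AttributeError; inner `except AttributeError` catches it.
2. `raise TypeError(...) from None` raises TypeError (from None suppresses __context__, but the active exception is still TypeError).
3. Outer `except TypeError` matches → answer = 45.
4. `except Exception` is not reached.
Result: 45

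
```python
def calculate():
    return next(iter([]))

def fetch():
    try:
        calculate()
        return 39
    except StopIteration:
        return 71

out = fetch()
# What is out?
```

Step-by-step execution trace:
1. `fetch()` calls `calculate()`.
2. `calculate()` evaluates `next(iter([]))`, which raises StopIteration; it propagates to the caller.
3. `return 39` is not reached.
4. `except StopIteration` in fetch matches → returns 71.
5. out = 71.
Result: 71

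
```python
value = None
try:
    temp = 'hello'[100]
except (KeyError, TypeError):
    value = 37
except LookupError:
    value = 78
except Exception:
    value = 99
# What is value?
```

Step-by-step execution trace:
1. `temp = 'hello'[100]` raises IndexError.
2. `except (KeyError, TypeError)` does not match IndexError; skipped.
3. `except LookupError` matches (IndexError is a subclass of LookupError) → value = 78.
4. `except Exception` is not reached.
Result: 78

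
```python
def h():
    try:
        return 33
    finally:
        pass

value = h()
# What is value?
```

Step-by-step execution trace:
1. `h()` enters try: `return 33` sets pending return value 33.
2. Before returning, `finally: pass` runs (no effect).
3. h() returns 33 → value = 33.
Result: 33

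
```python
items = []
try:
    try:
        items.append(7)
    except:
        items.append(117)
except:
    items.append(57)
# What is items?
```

Step-by-step execution trace:
1. Inner try: `items.append(7)` → items = [7]. No exception raised.
2. Inner `except` is skipped.
3. Inner try completes normally; outer `except` is skipped.
Result: [7]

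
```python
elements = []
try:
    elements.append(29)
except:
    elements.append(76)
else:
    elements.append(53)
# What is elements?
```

Step-by-step execution trace:
1. try: `elements.append(29)` → elements = [29]. No exception raised.
2. `except` is skipped.
3. `else` runs (try completed without exception): `elements.append(53)` → elements = [29, 53].
Result: [29, 53]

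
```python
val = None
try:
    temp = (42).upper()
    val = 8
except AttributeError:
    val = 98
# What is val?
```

Step-by-step execution trace:
1. `temp = (42).upper()` raises AttributeError.
2. `val = 8` is not reached.
3. `except AttributeError` matches → val = 98.
Result: 98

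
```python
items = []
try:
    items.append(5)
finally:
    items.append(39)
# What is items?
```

Step-by-step execution trace:
1. try: `items.append(5)` → items = [5].
2. The try body completes without raising.
3. finally always runs: `items.append(39)` → items = [5, 39].
Result: [5, 39]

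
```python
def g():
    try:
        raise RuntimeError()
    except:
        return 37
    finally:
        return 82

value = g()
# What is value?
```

Step-by-step execution trace:
1. `g()` enters try: `raise RuntimeError()` raises RuntimeError.
2. bare `except` matches → `return 37` sets pending return value 37.
3. Before returning, `finally: return 82` runs and overrides the pending return.
4. g() returns 82 → value = 82.
Result: 82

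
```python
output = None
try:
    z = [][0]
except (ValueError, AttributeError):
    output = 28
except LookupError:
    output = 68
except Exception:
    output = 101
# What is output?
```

Step-by-step execution trace:
1. `z = [][0]` raises IndexError.
2. `except (ValueError, AttributeError)` does not match IndexError; skipped.
3. `except LookupError` matches (IndexError is a subclass of LookupError) → output = 68.
4. `except Exception` is not reached.
Result: 68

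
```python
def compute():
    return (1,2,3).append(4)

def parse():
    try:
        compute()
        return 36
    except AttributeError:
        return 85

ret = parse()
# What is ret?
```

Step-by-step execution trace:
1. `parse()` calls `compute()`.
2. `compute()` evaluates `(1,2,3).append(4)`, which raises AttributeError; it propagates to the caller.
3. `return 36` is not reached.
4. `except AttributeError` in parse matches → returns 85.
5. ret = 85.
Result: 85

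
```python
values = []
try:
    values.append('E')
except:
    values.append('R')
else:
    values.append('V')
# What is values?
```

Step-by-step execution trace:
1. try: `values.append('E')` → values = ['E']. No exception raised.
2. `except` is skipped.
3. `else` runs (try completed without exception): `values.append('V')` → values = ['E', 'V'].
Result: ['E', 'V']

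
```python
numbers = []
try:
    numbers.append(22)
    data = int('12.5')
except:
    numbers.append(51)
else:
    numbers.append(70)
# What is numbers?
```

Step-by-step execution trace:
1. try: `numbers.append(22)` → numbers = [22].
2. `data = int('12.5')` raises ValueError.
3. bare `except` matches → `numbers.append(51)` → numbers = [22, 51].
4. `else` is skipped (an exception was raised).
Result: [22, 51]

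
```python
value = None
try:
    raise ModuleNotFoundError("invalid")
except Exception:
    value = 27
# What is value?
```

Step-by-step execution trace:
1. `raise ModuleNotFoundError(...)` raises ModuleNotFoundError.
2. `except Exception` matches (ModuleNotFoundError is a subclass of Exception) → value = 27.
Result: 27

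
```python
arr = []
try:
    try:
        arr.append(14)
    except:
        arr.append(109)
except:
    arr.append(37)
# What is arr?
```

Step-by-step execution trace:
1. Inner try: `arr.append(14)` → arr = [14]. No exception raised.
2. Inner `except` is skipped.
3. Inner try completes normally; outer `except` is skipped.
Result: [14]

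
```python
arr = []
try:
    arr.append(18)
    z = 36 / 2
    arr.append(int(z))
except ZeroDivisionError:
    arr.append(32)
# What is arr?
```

Step-by-step execution trace:
1. try: `arr.append(18)` → arr = [18].
2. `z = 36 / 2` → z = 18.0. No exception raised.
3. `arr.append(int(z))` → arr = [18, 18].
4. `except ZeroDivisionError` is skipped (no exception was raised).
Result: [18, 18]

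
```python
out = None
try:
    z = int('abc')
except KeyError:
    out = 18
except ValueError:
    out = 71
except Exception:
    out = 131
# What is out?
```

Step-by-step execution trace:
1. `z = int('abc')` raises ValueError.
2. `except KeyError` does not match ValueError; skipped.
3. `except ValueError` matches → out = 71.
4. Remaining except clauses are skipped.
Result: 71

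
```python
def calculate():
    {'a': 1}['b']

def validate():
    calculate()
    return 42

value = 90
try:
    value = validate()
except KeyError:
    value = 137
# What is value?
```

Step-by-step execution trace:
1. value starts at 90.
2. try: `validate()` calls `calculate()`.
3. `calculate()` evaluates `{'a': 1}['b']`, which raises KeyError; it propagates through validate (uncaught).
4. `return 42` in validate is not reached; the assignment to value does not complete.
5. `except KeyError` matches → value = 137.
Result: 137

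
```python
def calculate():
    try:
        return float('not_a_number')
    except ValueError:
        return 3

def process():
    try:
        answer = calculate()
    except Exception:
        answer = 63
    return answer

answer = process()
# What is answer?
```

Step-by-step execution trace:
1. `process()` calls `calculate()`.
2. In calculate: `float('not_a_number')` raises ValueError; `except ValueError` catches it → returns 3.
3. In process: `answer = calculate()` → answer = 3. No exception reaches process.
4. `except Exception` is skipped; process returns 3.
5. answer = 3.
Result: 3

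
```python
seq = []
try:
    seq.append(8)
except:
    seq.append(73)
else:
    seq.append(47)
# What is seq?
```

Step-by-step execution trace:
1. try: `seq.append(8)` → seq = [8]. No exception raised.
2. `except` is skipped.
3. `else` runs (try completed without exception): `seq.append(47)` → seq = [8, 47].
Result: [8, 47]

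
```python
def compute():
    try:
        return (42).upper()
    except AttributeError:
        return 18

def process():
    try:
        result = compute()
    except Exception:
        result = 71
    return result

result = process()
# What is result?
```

Step-by-step execution trace:
1. `process()` calls `compute()`.
2. In compute: `(42).upper()` raises AttributeError; `except AttributeError` catches it → returns 18.
3. In process: `result = compute()` → result = 18. No exception reaches process.
4. `except Exception` is skipped; process returns 18.
5. result = 18.
Result: 18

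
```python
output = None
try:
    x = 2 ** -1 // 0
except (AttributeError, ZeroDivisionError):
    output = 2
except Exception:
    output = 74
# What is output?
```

Step-by-step execution trace:
1. `x = 2 ** -1 // 0` raises ZeroDivisionError.
2. `except (AttributeError, ZeroDivisionError)` matches (ZeroDivisionError is in the tuple) → output = 2.
3. `except Exception` is not reached.
Result: 2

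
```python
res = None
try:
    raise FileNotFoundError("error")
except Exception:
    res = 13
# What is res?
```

Step-by-step execution trace:
1. `raise FileNotFoundError(...)` raises FileNotFoundError.
2. `except Exception` matches (FileNotFoundError is a subclass of Exception) → res = 13.
Result: 13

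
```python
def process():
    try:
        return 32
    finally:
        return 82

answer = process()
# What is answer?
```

Step-by-step execution trace:
1. `process()` enters try: `return 32` sets pending return value 32.
2. Before returning, `finally: return 82` runs and overrides the pending return.
3. process() returns 82 → answer = 82.
Result: 82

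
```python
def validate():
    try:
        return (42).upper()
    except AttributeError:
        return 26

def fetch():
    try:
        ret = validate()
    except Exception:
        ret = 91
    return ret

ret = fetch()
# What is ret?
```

Step-by-step execution trace:
1. `fetch()` calls `validate()`.
2. In validate: `(42).upper()` raises AttributeError; `except AttributeError` catches it → returns 26.
3. In fetch: `ret = validate()` → ret = 26. No exception reaches fetch.
4. `except Exception` is skipped; fetch returns 26.
5. ret = 26.
Result: 26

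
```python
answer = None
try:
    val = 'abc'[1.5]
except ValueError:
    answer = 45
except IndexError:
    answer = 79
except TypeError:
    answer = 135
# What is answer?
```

Step-by-step execution trace:
1. `val = 'abc'[1.5]` raises TypeError.
2. `except ValueError` does not match TypeError; skipped.
3. `except IndexError` does not match TypeError; skipped.
4. `except TypeError` matches → answer = 135.
Result: 135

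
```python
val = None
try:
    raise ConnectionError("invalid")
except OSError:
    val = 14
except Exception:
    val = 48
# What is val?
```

Step-by-step execution trace:
1. `raise ConnectionError(...)` raises ConnectionError.
2. `except OSError` matches (ConnectionError is a subclass of OSError) → val = 14.
3. `except Exception` is not reached.
Result: 14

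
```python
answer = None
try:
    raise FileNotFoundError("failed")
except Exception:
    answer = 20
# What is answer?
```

Step-by-step execution trace:
1. `raise FileNotFoundError(...)` raises FileNotFoundError.
2. `except Exception` matches (FileNotFoundError is a subclass of Exception) → answer = 20.
Result: 20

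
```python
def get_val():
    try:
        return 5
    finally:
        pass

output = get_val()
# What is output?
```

Step-by-step execution trace:
1. `get_val()` enters try: `return 5` sets pending return value 5.
2. Before returning, `finally: pass` runs (no effect).
3. get_val() returns 5 → output = 5.
Result: 5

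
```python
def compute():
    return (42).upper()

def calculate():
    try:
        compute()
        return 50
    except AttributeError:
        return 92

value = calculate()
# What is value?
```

Step-by-step execution trace:
1. `calculate()` calls `compute()`.
2. `compute()` evaluates `(42).upper()`, which raises AttributeError; it propagates to the caller.
3. `return 50` is not reached.
4. `except AttributeError` in calculate matches → returns 92.
5. value = 92.
Result: 92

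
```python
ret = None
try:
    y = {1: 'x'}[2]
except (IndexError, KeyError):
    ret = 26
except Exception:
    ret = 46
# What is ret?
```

Step-by-step execution trace:
1. `y = {1: 'x'}[2]` raises KeyError.
2. `except (IndexError, KeyError)` matches (KeyError is in the tuple) → ret = 26.
3. `except Exception` is not reached.
Result: 26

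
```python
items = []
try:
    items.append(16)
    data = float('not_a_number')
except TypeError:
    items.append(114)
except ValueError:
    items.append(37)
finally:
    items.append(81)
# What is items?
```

Step-by-step execution trace:
1. try: `items.append(16)` → items = [16].
2. `data = float('not_a_number')` raises ValueError.
3. `except TypeError` does not match ValueError; skipped.
4. `except ValueError` matches → `items.append(37)` → items = [16, 37].
5. finally always runs: `items.append(81)` → items = [16, 37, 81].
Result: [16, 37, 81]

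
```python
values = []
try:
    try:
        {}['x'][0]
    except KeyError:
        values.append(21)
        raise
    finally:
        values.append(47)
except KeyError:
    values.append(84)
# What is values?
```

Step-by-step execution trace:
1. Inner try: `{}['x'][0]` raises KeyError.
2. Inner `except KeyError` matches → `values.append(21)` → values = [21].
3. bare `raise` re-raises KeyError.
4. Inner `finally` runs during unwinding: `values.append(47)` → values = [21, 47].
5. Outer `except KeyError` matches → `values.append(84)` → values = [21, 47, 84].
Result: [21, 47, 84]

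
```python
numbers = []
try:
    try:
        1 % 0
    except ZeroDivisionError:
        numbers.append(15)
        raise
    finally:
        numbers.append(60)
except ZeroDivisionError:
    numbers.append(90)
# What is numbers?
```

Step-by-step execution trace:
1. Inner try: `1 % 0` raises ZeroDivisionError.
2. Inner `except ZeroDivisionError` matches → `numbers.append(15)` → numbers = [15].
3. bare `raise` re-raises ZeroDivisionError.
4. Inner `finally` runs during unwinding: `numbers.append(60)` → numbers = [15, 60].
5. Outer `except ZeroDivisionError` matches → `numbers.append(90)` → numbers = [15, 60, 90].
Result: [15, 60, 90]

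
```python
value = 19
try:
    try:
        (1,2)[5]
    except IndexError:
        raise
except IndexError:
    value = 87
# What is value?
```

Step-by-step execution trace:
1. Inner try: `(1,2)[5]` raises IndexError.
2. Inner `except IndexError` matches; bare `raise` re-raises the same IndexError.
3. Outer `except IndexError` matches → value = 87.
Result: 87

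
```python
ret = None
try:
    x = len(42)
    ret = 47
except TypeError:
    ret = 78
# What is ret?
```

Step-by-step execution trace:
1. `x = len(42)` raises TypeError.
2. `ret = 47` is not reached.
3. `except TypeError` matches → ret = 78.
Result: 78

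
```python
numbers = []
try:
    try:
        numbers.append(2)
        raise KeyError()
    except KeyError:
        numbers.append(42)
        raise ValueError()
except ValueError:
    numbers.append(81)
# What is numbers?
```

Step-by-step execution trace:
1. Inner try: `numbers.append(2)` → numbers = [2].
2. `raise KeyError()` raises KeyError.
3. Inner `except KeyError` matches → `numbers.append(42)` → numbers = [2, 42].
4. `raise ValueError()` raises ValueError; propagates to outer try.
5. Outer `except ValueError` matches → `numbers.append(81)` → numbers = [2, 42, 81].
Result: [2, 42, 81]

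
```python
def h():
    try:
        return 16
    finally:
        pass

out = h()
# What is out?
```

Step-by-step execution trace:
1. `h()` enters try: `return 16` sets pending return value 16.
2. Before returning, `finally: pass` runs (no effect).
3. h() returns 16 → out = 16.
Result: 16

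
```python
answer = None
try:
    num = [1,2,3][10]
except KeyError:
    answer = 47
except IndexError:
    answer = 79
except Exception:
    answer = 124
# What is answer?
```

Step-by-step execution trace:
1. `num = [1,2,3][10]` raises IndexError.
2. `except KeyError` does not match IndexError; skipped.
3. `except IndexError` matches → answer = 79.
4. Remaining except clauses are skipped.
Result: 79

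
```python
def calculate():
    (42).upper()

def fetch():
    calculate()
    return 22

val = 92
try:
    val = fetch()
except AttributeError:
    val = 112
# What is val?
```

Step-by-step execution trace:
1. val starts at 92.
2. try: `fetch()` calls `calculate()`.
3. `calculate()` evaluates `(42).upper()`, which raises AttributeError; it propagates through fetch (uncaught).
4. `return 22` in fetch is not reached; the assignment to val does not complete.
5. `except AttributeError` matches → val = 112.
Result: 112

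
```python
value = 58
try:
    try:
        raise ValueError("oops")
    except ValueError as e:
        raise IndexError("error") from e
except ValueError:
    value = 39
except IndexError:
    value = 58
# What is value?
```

Step-by-step execution trace:
1. Inner try raises ValueError; inner `except ValueError as e` catches it.
2. `raise IndexError(...) from e` raises IndexError (ValueError is attached as __cause__, but only IndexError is active).
3. Outer `except ValueError` does not match IndexError; skipped.
4. Outer `except IndexError` matches → value = 58.
Result: 58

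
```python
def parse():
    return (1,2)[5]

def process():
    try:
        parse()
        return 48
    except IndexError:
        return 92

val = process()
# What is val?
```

Step-by-step execution trace:
1. `process()` calls `parse()`.
2. `parse()` evaluates `(1,2)[5]`, which raises IndexError; it propagates to the caller.
3. `return 48` is not reached.
4. `except IndexError` in process matches → returns 92.
5. val = 92.
Result: 92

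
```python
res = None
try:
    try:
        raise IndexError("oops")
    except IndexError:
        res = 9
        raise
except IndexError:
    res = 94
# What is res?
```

Step-by-step execution trace:
1. Inner try: `raise IndexError("oops")` raises IndexError.
2. Inner `except IndexError` matches → res = 9.
3. bare `raise` re-raises the same IndexError.
4. Outer `except IndexError` matches → res = 94.
Result: 94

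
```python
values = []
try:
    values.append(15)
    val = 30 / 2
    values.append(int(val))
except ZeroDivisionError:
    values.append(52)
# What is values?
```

Step-by-step execution trace:
1. try: `values.append(15)` → values = [15].
2. `val = 30 / 2` → val = 15.0. No exception raised.
3. `values.append(int(val))` → values = [15, 15].
4. `except ZeroDivisionError` is skipped (no exception was raised).
Result: [15, 15]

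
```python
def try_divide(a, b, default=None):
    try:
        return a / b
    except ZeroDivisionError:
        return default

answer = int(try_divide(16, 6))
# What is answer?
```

Step-by-step execution trace:
1. `try_divide(16, 6)` enters try: `return 16 / 6` → returns 2.6666666666666665. No exception raised.
2. `except ZeroDivisionError` is skipped.
3. `int(2.6666666666666665)` → 2 → answer = 2.
Result: 2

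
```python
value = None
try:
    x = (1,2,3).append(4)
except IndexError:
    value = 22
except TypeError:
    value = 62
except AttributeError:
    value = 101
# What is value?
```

Step-by-step execution trace:
1. `x = (1,2,3).append(4)` raises AttributeError.
2. `except IndexError` does not match AttributeError; skipped.
3. `except TypeError` does not match AttributeError; skipped.
4. `except AttributeError` matches → value = 101.
Result: 101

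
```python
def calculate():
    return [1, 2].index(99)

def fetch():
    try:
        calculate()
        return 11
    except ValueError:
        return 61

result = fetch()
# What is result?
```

Step-by-step execution trace:
1. `fetch()` calls `calculate()`.
2. `calculate()` evaluates `[1, 2].index(99)`, which raises ValueError; it propagates to the caller.
3. `return 11` is not reached.
4. `except ValueError` in fetch matches → returns 61.
5. result = 61.
Result: 61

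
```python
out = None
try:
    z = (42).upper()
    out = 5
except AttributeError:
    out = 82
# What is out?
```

Step-by-step execution trace:
1. `z = (42).upper()` raises AttributeError.
2. `out = 5` is not reached.
3. `except AttributeError` matches → out = 82.
Result: 82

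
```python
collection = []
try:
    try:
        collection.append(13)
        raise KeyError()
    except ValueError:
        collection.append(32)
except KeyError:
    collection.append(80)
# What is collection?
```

Step-by-step execution trace:
1. Inner try: `collection.append(13)` → collection = [13].
2. `raise KeyError()` raises KeyError.
3. Inner `except ValueError` does not match KeyError; exception propagates to outer try.
4. Outer `except KeyError` matches → `collection.append(80)` → collection = [13, 80].
Result: [13, 80]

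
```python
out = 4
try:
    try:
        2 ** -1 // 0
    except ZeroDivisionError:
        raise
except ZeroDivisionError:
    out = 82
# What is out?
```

Step-by-step execution trace:
1. Inner try: `2 ** -1 // 0` raises ZeroDivisionError.
2. Inner `except ZeroDivisionError` matches; bare `raise` re-raises the same ZeroDivisionError.
3. Outer `except ZeroDivisionError` matches → out = 82.
Result: 82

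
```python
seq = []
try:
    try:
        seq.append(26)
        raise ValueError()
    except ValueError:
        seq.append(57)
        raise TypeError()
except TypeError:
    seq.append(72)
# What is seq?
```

Step-by-step execution trace:
1. Inner try: `seq.append(26)` → seq = [26].
2. `raise ValueError()` raises ValueError.
3. Inner `except ValueError` matches → `seq.append(57)` → seq = [26, 57].
4. `raise TypeError()` raises TypeError; propagates to outer try.
5. Outer `except TypeError` matches → `seq.append(72)` → seq = [26, 57, 72].
Result: [26, 57, 72]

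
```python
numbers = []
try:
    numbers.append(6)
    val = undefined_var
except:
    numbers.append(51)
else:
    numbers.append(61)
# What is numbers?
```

Step-by-step execution trace:
1. try: `numbers.append(6)` → numbers = [6].
2. `val = undefined_var` raises NameError.
3. bare `except` matches → `numbers.append(51)` → numbers = [6, 51].
4. `else` is skipped (an exception was raised).
Result: [6, 51]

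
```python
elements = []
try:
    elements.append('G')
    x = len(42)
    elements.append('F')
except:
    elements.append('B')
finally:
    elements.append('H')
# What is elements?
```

Step-by-step execution trace:
1. try: `elements.append('G')` → elements = ['G'].
2. `x = len(42)` raises TypeError; `elements.append('F')` is not reached.
3. bare `except` matches → `elements.append('B')` → elements = ['G', 'B'].
4. finally always runs: `elements.append('H')` → elements = ['G', 'B', 'H'].
Result: ['G', 'B', 'H']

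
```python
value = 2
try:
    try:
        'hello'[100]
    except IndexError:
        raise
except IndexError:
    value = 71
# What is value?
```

Step-by-step execution trace:
1. Inner try: `'hello'[100]` raises IndexError.
2. Inner `except IndexError` matches; bare `raise` re-raises the same IndexError.
3. Outer `except IndexError` matches → value = 71.
Result: 71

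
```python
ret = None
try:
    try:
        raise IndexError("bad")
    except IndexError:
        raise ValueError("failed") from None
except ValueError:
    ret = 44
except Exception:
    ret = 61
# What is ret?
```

Step-by-step execution trace:
1. Inner try raises IndexError; inner `except IndexError` catches it.
2. `raise ValueError(...) from None` raises ValueError (from None suppresses __context__, but the active exception is still ValueError).
3. Outer `except ValueError` matches → ret = 44.
4. `except Exception` is not reached.
Result: 44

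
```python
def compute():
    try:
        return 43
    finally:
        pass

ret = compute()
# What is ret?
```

Step-by-step execution trace:
1. `compute()` enters try: `return 43` sets pending return value 43.
2. Before returning, `finally: pass` runs (no effect).
3. compute() returns 43 → ret = 43.
Result: 43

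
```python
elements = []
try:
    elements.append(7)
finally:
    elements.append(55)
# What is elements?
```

Step-by-step execution trace:
1. try: `elements.append(7)` → elements = [7].
2. The try body completes without raising.
3. finally always runs: `elements.append(55)` → elements = [7, 55].
Result: [7, 55]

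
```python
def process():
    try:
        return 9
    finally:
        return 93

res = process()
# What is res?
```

Step-by-step execution trace:
1. `process()` enters try: `return 9` sets pending return value 9.
2. Before returning, `finally: return 93` runs and overrides the pending return.
3. process() returns 93 → res = 93.
Result: 93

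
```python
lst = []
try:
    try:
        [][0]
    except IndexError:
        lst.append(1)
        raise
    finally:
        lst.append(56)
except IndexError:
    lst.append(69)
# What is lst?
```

Step-by-step execution trace:
1. Inner try: `[][0]` raises IndexError.
2. Inner `except IndexError` matches → `lst.append(1)` → lst = [1].
3. bare `raise` re-raises IndexError.
4. Inner `finally` runs during unwinding: `lst.append(56)` → lst = [1, 56].
5. Outer `except IndexError` matches → `lst.append(69)` → lst = [1, 56, 69].
Result: [1, 56, 69]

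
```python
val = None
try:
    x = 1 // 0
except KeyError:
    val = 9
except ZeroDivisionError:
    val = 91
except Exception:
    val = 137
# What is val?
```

Step-by-step execution trace:
1. `x = 1 // 0` raises ZeroDivisionError.
2. `except KeyError` does not match ZeroDivisionError; skipped.
3. `except ZeroDivisionError` matches → val = 91.
4. Remaining except clauses are skipped.
Result: 91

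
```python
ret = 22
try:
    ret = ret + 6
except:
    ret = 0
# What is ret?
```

Step-by-step execution trace:
1. ret starts at 22.
2. try: `ret = ret + 6` → ret = 28. No exception raised.
3. `except` is skipped.
Result: 28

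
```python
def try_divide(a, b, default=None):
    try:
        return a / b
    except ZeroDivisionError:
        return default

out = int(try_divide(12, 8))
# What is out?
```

Step-by-step execution trace:
1. `try_divide(12, 8)` enters try: `return 12 / 8` → returns 1.5. No exception raised.
2. `except ZeroDivisionError` is skipped.
3. `int(1.5)` → 1 → out = 1.
Result: 1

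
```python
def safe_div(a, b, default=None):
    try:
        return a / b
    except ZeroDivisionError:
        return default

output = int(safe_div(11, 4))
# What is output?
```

Step-by-step execution trace:
1. `safe_div(11, 4)` enters try: `return 11 / 4` → returns 2.75. No exception raised.
2. `except ZeroDivisionError` is skipped.
3. `int(2.75)` → 2 → output = 2.
Result: 2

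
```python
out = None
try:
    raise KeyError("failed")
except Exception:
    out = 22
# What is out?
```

Step-by-step execution trace:
1. `raise KeyError(...)` raises KeyError.
2. `except Exception` matches (KeyError is a subclass of Exception) → out = 22.
Result: 22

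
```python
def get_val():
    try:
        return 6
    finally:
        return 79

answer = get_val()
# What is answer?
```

Step-by-step execution trace:
1. `get_val()` enters try: `return 6` sets pending return value 6.
2. Before returning, `finally: return 79` runs and overrides the pending return.
3. get_val() returns 79 → answer = 79.
Result: 79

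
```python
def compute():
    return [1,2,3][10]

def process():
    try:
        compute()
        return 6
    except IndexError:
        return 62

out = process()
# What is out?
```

Step-by-step execution trace:
1. `process()` calls `compute()`.
2. `compute()` evaluates `[1,2,3][10]`, which raises IndexError; it propagates to the caller.
3. `return 6` is not reached.
4. `except IndexError` in process matches → returns 62.
5. out = 62.
Result: 62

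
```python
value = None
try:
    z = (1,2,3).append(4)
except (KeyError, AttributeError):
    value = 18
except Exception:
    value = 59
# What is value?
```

Step-by-step execution trace:
1. `z = (1,2,3).append(4)` raises AttributeError.
2. `except (KeyError, AttributeError)` matches (AttributeError is in the tuple) → value = 18.
3. `except Exception` is not reached.
Result: 18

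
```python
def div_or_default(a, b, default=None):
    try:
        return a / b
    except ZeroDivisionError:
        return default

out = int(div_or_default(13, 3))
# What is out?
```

Step-by-step execution trace:
1. `div_or_default(13, 3)` enters try: `return 13 / 3` → returns 4.333333333333333. No exception raised.
2. `except ZeroDivisionError` is skipped.
3. `int(4.333333333333333)` → 4 → out = 4.
Result: 4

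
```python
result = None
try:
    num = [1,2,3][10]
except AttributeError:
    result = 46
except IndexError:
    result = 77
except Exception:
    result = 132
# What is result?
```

Step-by-step execution trace:
1. `num = [1,2,3][10]` raises IndexError.
2. `except AttributeError` does not match IndexError; skipped.
3. `except IndexError` matches → result = 77.
4. Remaining except clauses are skipped.
Result: 77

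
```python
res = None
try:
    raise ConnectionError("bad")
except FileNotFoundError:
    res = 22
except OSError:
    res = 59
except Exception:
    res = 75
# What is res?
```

Step-by-step execution trace:
1. `raise ConnectionError(...)` raises ConnectionError.
2. `except FileNotFoundError` does not match (ConnectionError is not a subclass of FileNotFoundError); skipped.
3. `except OSError` matches (ConnectionError is a subclass of OSError) → res = 59.
4. `except Exception` is not reached.
Result: 59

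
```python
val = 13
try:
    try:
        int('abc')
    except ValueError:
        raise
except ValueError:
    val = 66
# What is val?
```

Step-by-step execution trace:
1. Inner try: `int('abc')` raises ValueError.
2. Inner `except ValueError` matches; bare `raise` re-raises the same ValueError.
3. Outer `except ValueError` matches → val = 66.
Result: 66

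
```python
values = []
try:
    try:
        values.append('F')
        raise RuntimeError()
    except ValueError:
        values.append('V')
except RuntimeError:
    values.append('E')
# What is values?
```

Step-by-step execution trace:
1. Inner try: `values.append('F')` → values = ['F'].
2. `raise RuntimeError()` raises RuntimeError.
3. Inner `except ValueError` does not match RuntimeError; exception propagates to outer try.
4. Outer `except RuntimeError` matches → `values.append('E')` → values = ['F', 'E'].
Result: ['F', 'E']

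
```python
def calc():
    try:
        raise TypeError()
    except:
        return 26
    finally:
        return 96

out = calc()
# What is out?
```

Step-by-step execution trace:
1. `calc()` enters try: `raise TypeError()` raises TypeError.
2. bare `except` matches → `return 26` sets pending return value 26.
3. Before returning, `finally: return 96` runs and overrides the pending return.
4. calc() returns 96 → out = 96.
Result: 96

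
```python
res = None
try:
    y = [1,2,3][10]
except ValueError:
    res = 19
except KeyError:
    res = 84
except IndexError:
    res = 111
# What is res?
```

Step-by-step execution trace:
1. `y = [1,2,3][10]` raises IndexError.
2. `except ValueError` does not match IndexError; skipped.
3. `except KeyError` does not match IndexError; skipped.
4. `except IndexError` matches → res = 111.
Result: 111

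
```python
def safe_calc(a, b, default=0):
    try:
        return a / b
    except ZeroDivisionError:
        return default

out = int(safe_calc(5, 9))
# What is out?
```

Step-by-step execution trace:
1. `safe_calc(5, 9)` enters try: `return 5 / 9` → returns 0.5555555555555556. No exception raised.
2. `except ZeroDivisionError` is skipped.
3. `int(0.5555555555555556)` → 0 → out = 0.
Result: 0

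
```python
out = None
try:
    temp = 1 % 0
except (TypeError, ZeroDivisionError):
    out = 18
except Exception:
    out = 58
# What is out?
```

Step-by-step execution trace:
1. `temp = 1 % 0` raises ZeroDivisionError.
2. `except (TypeError, ZeroDivisionError)` matches (ZeroDivisionError is in the tuple) → out = 18.
3. `except Exception` is not reached.
Result: 18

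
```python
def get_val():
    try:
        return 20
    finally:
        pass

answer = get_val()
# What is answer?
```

Step-by-step execution trace:
1. `get_val()` enters try: `return 20` sets pending return value 20.
2. Before returning, `finally: pass` runs (no effect).
3. get_val() returns 20 → answer = 20.
Result: 20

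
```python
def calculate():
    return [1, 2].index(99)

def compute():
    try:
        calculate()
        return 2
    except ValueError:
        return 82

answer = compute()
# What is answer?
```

Step-by-step execution trace:
1. `compute()` calls `calculate()`.
2. `calculate()` evaluates `[1, 2].index(99)`, which raises ValueError; it propagates to the caller.
3. `return 2` is not reached.
4. `except ValueError` in compute matches → returns 82.
5. answer = 82.
Result: 82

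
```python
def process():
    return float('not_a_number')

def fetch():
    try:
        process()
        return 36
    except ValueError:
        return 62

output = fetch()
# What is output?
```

Step-by-step execution trace:
1. `fetch()` calls `process()`.
2. `process()` evaluates `float('not_a_number')`, which raises ValueError; it propagates to the caller.
3. `return 36` is not reached.
4. `except ValueError` in fetch matches → returns 62.
5. output = 62.
Result: 62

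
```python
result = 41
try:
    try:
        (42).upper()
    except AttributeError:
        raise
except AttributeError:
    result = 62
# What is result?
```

Step-by-step execution trace:
1. Inner try: `(42).upper()` raises AttributeError.
2. Inner `except AttributeError` matches; bare `raise` re-raises the same AttributeError.
3. Outer `except AttributeError` matches → result = 62.
Result: 62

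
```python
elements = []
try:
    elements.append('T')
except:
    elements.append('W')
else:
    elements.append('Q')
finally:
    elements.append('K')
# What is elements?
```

Step-by-step execution trace:
1. try: `elements.append('T')` → elements = ['T']. No exception raised.
2. `except` is skipped.
3. `else` runs: `elements.append('Q')` → elements = ['T', 'Q'].
4. `finally` always runs: `elements.append('K')` → elements = ['T', 'Q', 'K'].
Result: ['T', 'Q', 'K']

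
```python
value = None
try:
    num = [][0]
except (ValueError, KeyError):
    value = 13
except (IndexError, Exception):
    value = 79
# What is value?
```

Step-by-step execution trace:
1. `num = [][0]` raises IndexError.
2. `except (ValueError, KeyError)` does not match IndexError; skipped.
3. `except (IndexError, Exception)` matches (IndexError is in the tuple) → value = 79.
Result: 79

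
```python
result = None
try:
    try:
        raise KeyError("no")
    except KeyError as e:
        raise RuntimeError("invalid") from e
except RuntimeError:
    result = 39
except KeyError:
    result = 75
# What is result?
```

Step-by-step execution trace:
1. Inner try raises KeyError; inner `except KeyError as e` catches it.
2. `raise RuntimeError(...) from e` raises RuntimeError (KeyError is attached as __cause__, but only RuntimeError is active).
3. Outer `except RuntimeError` matches → result = 39.
4. `except KeyError` is not reached.
Result: 39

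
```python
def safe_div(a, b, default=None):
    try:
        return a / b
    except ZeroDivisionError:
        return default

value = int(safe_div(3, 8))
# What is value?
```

Step-by-step execution trace:
1. `safe_div(3, 8)` enters try: `return 3 / 8` → returns 0.375. No exception raised.
2. `except ZeroDivisionError` is skipped.
3. `int(0.375)` → 0 → value = 0.
Result: 0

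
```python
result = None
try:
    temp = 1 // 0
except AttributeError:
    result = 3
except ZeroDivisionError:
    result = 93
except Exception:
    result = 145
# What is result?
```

Step-by-step execution trace:
1. `temp = 1 // 0` raises ZeroDivisionError.
2. `except AttributeError` does not match ZeroDivisionError; skipped.
3. `except ZeroDivisionError` matches → result = 93.
4. Remaining except clauses are skipped.
Result: 93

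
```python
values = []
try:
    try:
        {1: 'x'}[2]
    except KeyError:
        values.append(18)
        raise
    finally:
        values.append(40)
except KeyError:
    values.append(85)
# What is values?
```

Step-by-step execution trace:
1. Inner try: `{1: 'x'}[2]` raises KeyError.
2. Inner `except KeyError` matches → `values.append(18)` → values = [18].
3. bare `raise` re-raises KeyError.
4. Inner `finally` runs during unwinding: `values.append(40)` → values = [18, 40].
5. Outer `except KeyError` matches → `values.append(85)` → values = [18, 40, 85].
Result: [18, 40, 85]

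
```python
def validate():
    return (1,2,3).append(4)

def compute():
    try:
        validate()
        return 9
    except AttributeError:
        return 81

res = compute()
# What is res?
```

Step-by-step execution trace:
1. `compute()` calls `validate()`.
2. `validate()` evaluates `(1,2,3).append(4)`, which raises AttributeError; it propagates to the caller.
3. `return 9` is not reached.
4. `except AttributeError` in compute matches → returns 81.
5. res = 81.
Result: 81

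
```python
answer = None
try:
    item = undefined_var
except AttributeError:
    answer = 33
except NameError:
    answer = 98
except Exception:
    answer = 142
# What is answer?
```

Step-by-step execution trace:
1. `item = undefined_var` raises NameError.
2. `except AttributeError` does not match NameError; skipped.
3. `except NameError` matches → answer = 98.
4. Remaining except clauses are skipped.
Result: 98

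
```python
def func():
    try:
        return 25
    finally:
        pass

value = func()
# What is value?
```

Step-by-step execution trace:
1. `func()` enters try: `return 25` sets pending return value 25.
2. Before returning, `finally: pass` runs (no effect).
3. func() returns 25 → value = 25.
Result: 25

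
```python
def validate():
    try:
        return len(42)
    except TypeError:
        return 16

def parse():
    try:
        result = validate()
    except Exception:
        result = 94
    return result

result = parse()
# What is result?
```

Step-by-step execution trace:
1. `parse()` calls `validate()`.
2. In validate: `len(42)` raises TypeError; `except TypeError` catches it → returns 16.
3. In parse: `result = validate()` → result = 16. No exception reaches parse.
4. `except Exception` is skipped; parse returns 16.
5. result = 16.
Result: 16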